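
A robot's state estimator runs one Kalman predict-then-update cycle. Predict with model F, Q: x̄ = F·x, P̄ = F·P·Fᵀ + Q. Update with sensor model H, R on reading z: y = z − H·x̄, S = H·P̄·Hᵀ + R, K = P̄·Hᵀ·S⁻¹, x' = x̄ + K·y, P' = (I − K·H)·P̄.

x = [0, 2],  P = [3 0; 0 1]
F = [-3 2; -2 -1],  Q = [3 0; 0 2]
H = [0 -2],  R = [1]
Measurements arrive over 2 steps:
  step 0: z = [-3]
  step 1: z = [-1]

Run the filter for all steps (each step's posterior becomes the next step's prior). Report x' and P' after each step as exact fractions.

step 0: x' = [468/61, 88/61], P' = [1050/61 16/61; 16/61 15/61]
step 1: x' = [76832/17665, 7778/17665], P' = [186641/17665 6254/17665; 6254/17665 4401/17665]

step 0: x̄ = F·x = [4, -2]
step 0: P̄ = F·P·Fᵀ + Q = [34 16; 16 15]
step 0: y = z − H·x̄ = [-7]
step 0: S = H·P̄·Hᵀ + R = [61]
step 0: K = P̄·Hᵀ·S⁻¹ = [-32/61; -30/61]
step 0: x' = x̄ + K·y = [468/61, 88/61]
step 0: P' = (I − K·H)·P̄ = [1050/61 16/61; 16/61 15/61]
step 1: x̄ = F·x = [-1228/61, -1024/61]
step 1: P̄ = F·P·Fᵀ + Q = [9501/61 6254/61; 6254/61 4401/61]
step 1: y = z − H·x̄ = [-2109/61]
step 1: S = H·P̄·Hᵀ + R = [17665/61]
step 1: K = P̄·Hᵀ·S⁻¹ = [-12508/17665; -8802/17665]
step 1: x' = x̄ + K·y = [76832/17665, 7778/17665]
step 1: P' = (I − K·H)·P̄ = [186641/17665 6254/17665; 6254/17665 4401/17665]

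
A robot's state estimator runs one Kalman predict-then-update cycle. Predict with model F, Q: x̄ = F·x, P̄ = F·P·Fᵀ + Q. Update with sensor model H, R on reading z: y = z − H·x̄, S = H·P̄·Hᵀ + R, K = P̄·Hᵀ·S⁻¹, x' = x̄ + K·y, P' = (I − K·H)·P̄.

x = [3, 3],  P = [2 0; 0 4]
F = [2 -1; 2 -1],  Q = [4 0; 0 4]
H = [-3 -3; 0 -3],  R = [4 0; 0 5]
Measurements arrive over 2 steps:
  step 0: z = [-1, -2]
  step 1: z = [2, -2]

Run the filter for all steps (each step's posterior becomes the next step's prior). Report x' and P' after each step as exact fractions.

step 0: x̄ = F·x = [3, 3]
step 0: P̄ = F·P·Fᵀ + Q = [16 12; 12 16]
step 0: y = z − H·x̄ = [17, 7]
step 0: S = H·P̄·Hᵀ + R = [508 252; 252 149]
step 0: K = P̄·Hᵀ·S⁻¹ = [-861/3047 720/3047; -105/3047 -804/3047]
step 0: x' = x̄ + K·y = [-456/3047, 1728/3047]
step 0: P' = (I − K·H)·P̄ = [2348/3047 -1200/3047; -1200/3047 1340/3047]
step 1: x̄ = F·x = [-240/277, -240/277]
step 1: P̄ = F·P·Fᵀ + Q = [2520/277 1412/277; 1412/277 2520/277]
step 1: y = z − H·x̄ = [-886/277, -1274/277]
step 1: S = H·P̄·Hᵀ + R = [71884/277 35388/277; 35388/277 24065/277]
step 1: K = P̄·Hᵀ·S⁻¹ = [-120909/431027 101928/431027; -14745/431027 -113724/431027]
step 1: x' = x̄ + K·y = [-455514/431027, 196758/431027]
step 1: P' = (I − K·H)·P̄ = [331092/431027 -169880/431027; -169880/431027 189540/431027]

step 0: x' = [-456/3047, 1728/3047], P' = [2348/3047 -1200/3047; -1200/3047 1340/3047]
step 1: x' = [-455514/431027, 196758/431027], P' = [331092/431027 -169880/431027; -169880/431027 189540/431027]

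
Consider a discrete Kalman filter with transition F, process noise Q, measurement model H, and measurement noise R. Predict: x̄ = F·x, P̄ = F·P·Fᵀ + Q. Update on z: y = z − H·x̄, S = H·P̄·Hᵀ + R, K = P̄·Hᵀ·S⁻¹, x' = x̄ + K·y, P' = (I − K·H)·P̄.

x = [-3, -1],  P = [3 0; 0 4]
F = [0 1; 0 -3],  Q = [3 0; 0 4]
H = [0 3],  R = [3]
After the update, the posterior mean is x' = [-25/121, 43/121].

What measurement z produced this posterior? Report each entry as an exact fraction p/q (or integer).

x̄ = F·x = [-1, 3]
P̄ = F·P·Fᵀ + Q = [7 -12; -12 40]
S = H·P̄·Hᵀ + R = [363]
K = P̄·Hᵀ·S⁻¹ = [-12/121; 40/121]
x' − x̄ = [96/121, -320/121] = K·y
y = (KᵀK)⁻¹·Kᵀ·(x' − x̄) = [-8]
z = y + H·x̄ = [-8] + [9] = [1]

z = [1]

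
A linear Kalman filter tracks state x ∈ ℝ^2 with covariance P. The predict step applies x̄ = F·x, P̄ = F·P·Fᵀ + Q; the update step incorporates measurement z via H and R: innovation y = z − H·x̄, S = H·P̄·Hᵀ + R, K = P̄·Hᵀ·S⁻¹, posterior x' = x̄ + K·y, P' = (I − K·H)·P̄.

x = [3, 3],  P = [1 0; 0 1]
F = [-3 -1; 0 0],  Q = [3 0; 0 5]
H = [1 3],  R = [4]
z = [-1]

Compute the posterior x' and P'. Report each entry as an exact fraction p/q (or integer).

x' = [-601/62, 165/62]
P' = [637/62 -195/62; -195/62 85/62]

x̄ = F·x = [-12, 0]
P̄ = F·P·Fᵀ + Q = [13 0; 0 5]
y = z − H·x̄ = [11]
S = H·P̄·Hᵀ + R = [62]
K = P̄·Hᵀ·S⁻¹ = [13/62; 15/62]
x' = x̄ + K·y = [-601/62, 165/62]
P' = (I − K·H)·P̄ = [637/62 -195/62; -195/62 85/62]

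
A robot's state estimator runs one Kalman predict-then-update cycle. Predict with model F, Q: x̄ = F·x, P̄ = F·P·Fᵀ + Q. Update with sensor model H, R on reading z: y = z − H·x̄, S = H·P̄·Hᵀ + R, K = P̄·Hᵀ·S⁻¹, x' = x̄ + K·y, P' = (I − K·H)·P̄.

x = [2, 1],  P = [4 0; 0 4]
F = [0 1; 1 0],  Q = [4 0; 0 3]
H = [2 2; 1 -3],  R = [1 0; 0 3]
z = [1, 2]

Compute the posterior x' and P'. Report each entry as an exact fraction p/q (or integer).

x̄ = F·x = [1, 2]
P̄ = F·P·Fᵀ + Q = [8 0; 0 7]
y = z − H·x̄ = [-5, 7]
S = H·P̄·Hᵀ + R = [61 -26; -26 74]
K = P̄·Hᵀ·S⁻¹ = [696/1919 452/1919; 245/1919 -917/3838]
x' = x̄ + K·y = [1603/1919, -1193/3838]
P' = (I − K·H)·P̄ = [600/1919 -252/1919; -252/1919 749/3838]

x' = [1603/1919, -1193/3838]
P' = [600/1919 -252/1919; -252/1919 749/3838]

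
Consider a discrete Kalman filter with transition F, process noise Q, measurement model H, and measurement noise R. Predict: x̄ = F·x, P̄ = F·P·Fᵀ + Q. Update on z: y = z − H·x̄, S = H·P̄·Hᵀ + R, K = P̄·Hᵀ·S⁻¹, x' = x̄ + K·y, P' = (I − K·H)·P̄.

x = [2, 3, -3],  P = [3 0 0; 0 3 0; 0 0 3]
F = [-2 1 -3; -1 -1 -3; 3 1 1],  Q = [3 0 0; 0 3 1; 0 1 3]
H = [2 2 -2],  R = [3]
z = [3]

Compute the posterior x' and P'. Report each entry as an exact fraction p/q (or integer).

x̄ = F·x = [8, 4, 6]
P̄ = F·P·Fᵀ + Q = [45 30 -24; 30 36 -20; -24 -20 36]
y = z − H·x̄ = [-9]
S = H·P̄·Hᵀ + R = [1063]
K = P̄·Hᵀ·S⁻¹ = [198/1063; 172/1063; -160/1063]
x' = x̄ + K·y = [6722/1063, 2704/1063, 7818/1063]
P' = (I − K·H)·P̄ = [8631/1063 -2166/1063 6168/1063; -2166/1063 8684/1063 6260/1063; 6168/1063 6260/1063 12668/1063]

x' = [6722/1063, 2704/1063, 7818/1063]
P' = [8631/1063 -2166/1063 6168/1063; -2166/1063 8684/1063 6260/1063; 6168/1063 6260/1063 12668/1063]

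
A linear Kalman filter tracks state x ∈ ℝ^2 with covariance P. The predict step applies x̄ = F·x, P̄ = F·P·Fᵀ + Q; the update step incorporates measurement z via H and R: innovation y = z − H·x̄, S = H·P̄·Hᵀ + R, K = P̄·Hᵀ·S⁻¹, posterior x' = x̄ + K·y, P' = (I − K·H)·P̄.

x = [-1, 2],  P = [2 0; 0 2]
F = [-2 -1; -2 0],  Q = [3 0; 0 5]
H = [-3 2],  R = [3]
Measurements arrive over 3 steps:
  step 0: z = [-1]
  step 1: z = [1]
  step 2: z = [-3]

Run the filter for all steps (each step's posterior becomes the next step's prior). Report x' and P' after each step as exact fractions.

step 0: x̄ = F·x = [0, 2]
step 0: P̄ = F·P·Fᵀ + Q = [13 8; 8 13]
step 0: y = z − H·x̄ = [-5]
step 0: S = H·P̄·Hᵀ + R = [76]
step 0: K = P̄·Hᵀ·S⁻¹ = [-23/76; 1/38]
step 0: x' = x̄ + K·y = [115/76, 71/38]
step 0: P' = (I − K·H)·P̄ = [459/76 327/38; 327/38 246/19]
step 1: x̄ = F·x = [-93/19, -115/38]
step 1: P̄ = F·P·Fᵀ + Q = [1416/19 786/19; 786/19 554/19]
step 1: y = z − H·x̄ = [-145/19]
step 1: S = H·P̄·Hᵀ + R = [5585/19]
step 1: K = P̄·Hᵀ·S⁻¹ = [-2676/5585; -250/1117]
step 1: x' = x̄ + K·y = [-1383/1117, -2945/2234]
step 1: P' = (I − K·H)·P̄ = [39336/5585 10998/1117; 10998/1117 16122/1117]
step 2: x̄ = F·x = [8477/2234, 2766/1117]
step 2: P̄ = F·P·Fᵀ + Q = [474669/5585 267324/5585; 267324/5585 185269/5585]
step 2: y = z − H·x̄ = [7665/2234]
step 2: S = H·P̄·Hᵀ + R = [1821964/5585]
step 2: K = P̄·Hᵀ·S⁻¹ = [-889359/1821964; -215717/910982]
step 2: x' = x̄ + K·y = [7724129/3643928, 3031407/1821964]
step 2: P' = (I − K·H)·P̄ = [13226571/1821964 9252909/910982; 9252909/910982 6777894/455491]

step 0: x' = [115/76, 71/38], P' = [459/76 327/38; 327/38 246/19]
step 1: x' = [-1383/1117, -2945/2234], P' = [39336/5585 10998/1117; 10998/1117 16122/1117]
step 2: x' = [7724129/3643928, 3031407/1821964], P' = [13226571/1821964 9252909/910982; 9252909/910982 6777894/455491]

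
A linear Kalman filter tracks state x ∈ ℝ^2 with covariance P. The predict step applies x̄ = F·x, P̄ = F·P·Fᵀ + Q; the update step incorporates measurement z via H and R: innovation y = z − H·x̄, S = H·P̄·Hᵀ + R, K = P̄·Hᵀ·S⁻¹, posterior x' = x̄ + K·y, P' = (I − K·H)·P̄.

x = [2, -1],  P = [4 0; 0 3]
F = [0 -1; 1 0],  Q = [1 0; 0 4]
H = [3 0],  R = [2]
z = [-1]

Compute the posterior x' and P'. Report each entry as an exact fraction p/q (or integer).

x' = [-5/19, 2]
P' = [4/19 0; 0 8]

x̄ = F·x = [1, 2]
P̄ = F·P·Fᵀ + Q = [4 0; 0 8]
y = z − H·x̄ = [-4]
S = H·P̄·Hᵀ + R = [38]
K = P̄·Hᵀ·S⁻¹ = [6/19; 0]
x' = x̄ + K·y = [-5/19, 2]
P' = (I − K·H)·P̄ = [4/19 0; 0 8]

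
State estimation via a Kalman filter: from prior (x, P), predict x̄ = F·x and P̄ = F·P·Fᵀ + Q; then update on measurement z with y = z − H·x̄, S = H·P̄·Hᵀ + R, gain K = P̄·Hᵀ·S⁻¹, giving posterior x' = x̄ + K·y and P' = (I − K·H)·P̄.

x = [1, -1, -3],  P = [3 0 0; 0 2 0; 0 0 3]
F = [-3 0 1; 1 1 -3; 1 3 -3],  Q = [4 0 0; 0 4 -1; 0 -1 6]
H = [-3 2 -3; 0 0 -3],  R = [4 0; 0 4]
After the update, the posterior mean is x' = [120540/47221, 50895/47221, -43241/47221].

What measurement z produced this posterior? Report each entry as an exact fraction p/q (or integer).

x̄ = F·x = [-6, 9, 7]
P̄ = F·P·Fᵀ + Q = [34 -18 -18; -18 36 35; -18 35 54]
S = H·P̄·Hᵀ + R = [412 114; 114 490]
K = P̄·Hᵀ·S⁻¹ = [-11829/47221 7956/47221; 5565/47221 -22827/94442; -38/47221 -15603/47221]
x' − x̄ = [403866/47221, -374094/47221, -373788/47221] = K·y
y = (KᵀK)⁻¹·Kᵀ·(x' − x̄) = [-18, 24]
z = y + H·x̄ = [-18, 24] + [15, -21] = [-3, 3]

z = [-3, 3]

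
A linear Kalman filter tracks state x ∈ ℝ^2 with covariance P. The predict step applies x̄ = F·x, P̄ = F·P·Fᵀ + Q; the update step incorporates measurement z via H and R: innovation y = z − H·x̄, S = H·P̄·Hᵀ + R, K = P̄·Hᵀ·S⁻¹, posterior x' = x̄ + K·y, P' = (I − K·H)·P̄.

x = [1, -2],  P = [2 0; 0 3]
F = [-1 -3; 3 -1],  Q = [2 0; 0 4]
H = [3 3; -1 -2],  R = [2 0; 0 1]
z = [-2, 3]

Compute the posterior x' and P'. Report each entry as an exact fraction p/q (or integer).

x̄ = F·x = [5, 5]
P̄ = F·P·Fᵀ + Q = [31 3; 3 25]
y = z − H·x̄ = [-32, 18]
S = H·P̄·Hᵀ + R = [560 -270; -270 144]
K = P̄·Hᵀ·S⁻¹ = [261/430 341/387; -123/430 -350/387]
x' = x̄ + K·y = [309/215, -457/215]
P' = (I − K·H)·P̄ = [3271/1935 -2488/1935; -2488/1935 2119/1935]

x' = [309/215, -457/215]
P' = [3271/1935 -2488/1935; -2488/1935 2119/1935]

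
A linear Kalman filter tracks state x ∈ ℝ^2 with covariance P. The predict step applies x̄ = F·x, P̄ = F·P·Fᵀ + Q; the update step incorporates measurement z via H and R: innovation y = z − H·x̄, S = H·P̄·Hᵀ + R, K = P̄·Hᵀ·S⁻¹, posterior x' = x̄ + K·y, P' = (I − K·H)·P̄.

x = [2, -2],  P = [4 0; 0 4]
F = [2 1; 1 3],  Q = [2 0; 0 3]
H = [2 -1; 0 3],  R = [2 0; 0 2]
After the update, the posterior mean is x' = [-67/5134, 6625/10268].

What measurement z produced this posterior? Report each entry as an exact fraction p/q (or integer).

x̄ = F·x = [2, -4]
P̄ = F·P·Fᵀ + Q = [22 20; 20 43]
S = H·P̄·Hᵀ + R = [53 -9; -9 389]
K = P̄·Hᵀ·S⁻¹ = [2469/5134 849/5134; -3/10268 3405/10268]
x' − x̄ = [-10335/5134, 47697/10268] = K·y
y = (KᵀK)⁻¹·Kᵀ·(x' − x̄) = [-9, 14]
z = y + H·x̄ = [-9, 14] + [8, -12] = [-1, 2]

z = [-1, 2]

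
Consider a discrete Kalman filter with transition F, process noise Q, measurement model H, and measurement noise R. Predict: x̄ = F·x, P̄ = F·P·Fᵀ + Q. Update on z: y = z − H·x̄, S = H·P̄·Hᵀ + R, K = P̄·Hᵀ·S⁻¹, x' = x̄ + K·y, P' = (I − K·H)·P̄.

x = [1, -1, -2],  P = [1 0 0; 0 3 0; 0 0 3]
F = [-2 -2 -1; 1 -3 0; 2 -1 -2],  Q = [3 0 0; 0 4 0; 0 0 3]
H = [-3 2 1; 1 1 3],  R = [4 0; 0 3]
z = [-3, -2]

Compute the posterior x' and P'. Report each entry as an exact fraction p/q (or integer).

x̄ = F·x = [2, 4, 7]
P̄ = F·P·Fᵀ + Q = [22 16 8; 16 32 11; 8 11 22]
y = z − H·x̄ = [-12, -29]
S = H·P̄·Hᵀ + R = [156 61; 61 401]
K = P̄·Hᵀ·S⁻¹ = [-14208/58835 11258/58835; 5886/58835 10989/58835; 81/1681 344/1681]
x' = x̄ + K·y = [-38316/58835, -153973/58835, 819/1681]
P' = (I − K·H)·P̄ = [226966/58835 413078/58835 -5774/1681; 413078/58835 833689/58835 -11560/1681; -5774/1681 -11560/1681 6122/1681]

x' = [-38316/58835, -153973/58835, 819/1681]
P' = [226966/58835 413078/58835 -5774/1681; 413078/58835 833689/58835 -11560/1681; -5774/1681 -11560/1681 6122/1681]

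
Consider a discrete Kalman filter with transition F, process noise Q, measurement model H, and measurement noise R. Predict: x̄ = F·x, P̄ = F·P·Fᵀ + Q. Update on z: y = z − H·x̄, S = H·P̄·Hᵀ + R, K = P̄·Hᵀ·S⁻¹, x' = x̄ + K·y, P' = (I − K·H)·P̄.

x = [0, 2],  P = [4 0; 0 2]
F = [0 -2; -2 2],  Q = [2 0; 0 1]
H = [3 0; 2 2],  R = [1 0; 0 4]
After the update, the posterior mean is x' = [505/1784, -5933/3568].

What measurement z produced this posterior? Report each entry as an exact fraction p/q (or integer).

z = [1, -3]

x̄ = F·x = [-4, 4]
P̄ = F·P·Fᵀ + Q = [10 -8; -8 25]
S = H·P̄·Hᵀ + R = [91 12; 12 80]
K = P̄·Hᵀ·S⁻¹ = [147/446 1/1784; -291/892 1691/3568]
x' − x̄ = [7641/1784, -20205/3568] = K·y
y = (KᵀK)⁻¹·Kᵀ·(x' − x̄) = [13, -3]
z = y + H·x̄ = [13, -3] + [-12, 0] = [1, -3]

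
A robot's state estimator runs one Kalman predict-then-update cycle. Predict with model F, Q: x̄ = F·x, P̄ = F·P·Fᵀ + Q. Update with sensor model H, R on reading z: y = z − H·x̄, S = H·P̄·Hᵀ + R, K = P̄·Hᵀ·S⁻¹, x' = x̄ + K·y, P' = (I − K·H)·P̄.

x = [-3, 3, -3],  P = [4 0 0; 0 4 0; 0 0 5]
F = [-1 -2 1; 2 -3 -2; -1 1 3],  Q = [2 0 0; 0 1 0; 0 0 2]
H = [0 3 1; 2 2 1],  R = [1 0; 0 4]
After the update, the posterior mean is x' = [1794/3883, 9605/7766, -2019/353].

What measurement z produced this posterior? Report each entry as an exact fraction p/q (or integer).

z = [-2, -2]

x̄ = F·x = [-6, -9, -3]
P̄ = F·P·Fᵀ + Q = [27 6 11; 6 73 -50; 11 -50 55]
S = H·P̄·Hᵀ + R = [413 301; 301 351]
K = P̄·Hᵀ·S⁻¹ = [-6499/27181 1648/3883; 26811/54362 -895/7766; -1201/2471 124/353]
x' − x̄ = [25092/3883, 79499/7766, -960/353] = K·y
y = (KᵀK)⁻¹·Kᵀ·(x' − x̄) = [28, 31]
z = y + H·x̄ = [28, 31] + [-30, -33] = [-2, -2]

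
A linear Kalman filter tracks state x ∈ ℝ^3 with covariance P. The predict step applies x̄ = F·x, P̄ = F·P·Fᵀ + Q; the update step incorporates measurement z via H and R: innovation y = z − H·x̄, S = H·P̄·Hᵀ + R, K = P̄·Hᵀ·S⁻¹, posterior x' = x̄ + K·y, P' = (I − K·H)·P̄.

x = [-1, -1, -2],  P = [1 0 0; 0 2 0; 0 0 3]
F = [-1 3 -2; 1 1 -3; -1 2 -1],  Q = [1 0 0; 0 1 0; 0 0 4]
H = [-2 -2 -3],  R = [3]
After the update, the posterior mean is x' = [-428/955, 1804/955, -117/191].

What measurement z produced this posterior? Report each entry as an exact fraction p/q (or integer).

x̄ = F·x = [2, 4, 1]
P̄ = F·P·Fᵀ + Q = [32 23 19; 23 31 12; 19 12 16]
S = H·P̄·Hᵀ + R = [955]
K = P̄·Hᵀ·S⁻¹ = [-167/955; -144/955; -22/191]
x' − x̄ = [-2338/955, -2016/955, -308/191] = K·y
y = (KᵀK)⁻¹·Kᵀ·(x' − x̄) = [14]
z = y + H·x̄ = [14] + [-15] = [-1]

z = [-1]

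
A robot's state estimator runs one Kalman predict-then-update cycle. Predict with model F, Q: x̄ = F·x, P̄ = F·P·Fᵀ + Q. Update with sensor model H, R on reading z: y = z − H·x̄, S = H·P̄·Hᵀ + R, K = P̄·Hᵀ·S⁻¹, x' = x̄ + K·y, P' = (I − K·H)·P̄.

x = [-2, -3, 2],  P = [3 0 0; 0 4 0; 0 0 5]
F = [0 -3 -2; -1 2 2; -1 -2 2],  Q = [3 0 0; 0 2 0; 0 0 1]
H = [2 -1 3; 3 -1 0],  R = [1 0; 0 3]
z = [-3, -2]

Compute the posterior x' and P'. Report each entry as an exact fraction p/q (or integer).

x̄ = F·x = [5, 0, 12]
P̄ = F·P·Fᵀ + Q = [59 -44 4; -44 41 7; 4 7 40]
y = z − H·x̄ = [-49, -17]
S = H·P̄·Hᵀ + R = [820 630; 630 839]
K = P̄·Hᵀ·S⁻¹ = [1689/72770 1790/7277; 9189/145540 -3691/14554; 98369/291080 -7213/29108]
x' = x̄ + K·y = [-23211/72770, 177209/145540, -100911/291080]
P' = (I − K·H)·P̄ = [21822/36385 38616/36385 -2789/72770; 38616/36385 287061/72770 91461/145540; -2789/72770 91461/145540 101201/291080]

x' = [-23211/72770, 177209/145540, -100911/291080]
P' = [21822/36385 38616/36385 -2789/72770; 38616/36385 287061/72770 91461/145540; -2789/72770 91461/145540 101201/291080]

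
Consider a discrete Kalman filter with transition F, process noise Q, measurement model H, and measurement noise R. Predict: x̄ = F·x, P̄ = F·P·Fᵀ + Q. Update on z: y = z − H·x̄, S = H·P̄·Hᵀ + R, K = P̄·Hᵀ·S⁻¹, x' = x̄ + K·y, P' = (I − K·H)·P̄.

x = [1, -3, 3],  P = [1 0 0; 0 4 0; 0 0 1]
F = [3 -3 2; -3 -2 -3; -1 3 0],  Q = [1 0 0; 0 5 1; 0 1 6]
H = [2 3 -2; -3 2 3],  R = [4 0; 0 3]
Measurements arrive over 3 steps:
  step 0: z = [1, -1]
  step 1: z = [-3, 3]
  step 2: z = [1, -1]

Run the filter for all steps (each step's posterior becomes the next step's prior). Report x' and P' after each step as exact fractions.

step 0: x' = [1732079/994481, -4375/994481, 1306406/994481], P' = [2653243/994481 -30648/994481 2520397/994481; -30648/994481 280212/994481 -65964/994481; 2520397/994481 -65964/994481 2640207/994481]
step 1: x' = [-153624264695/463396759381, -106709503473/463396759381, 370972136585/463396759381], P' = [1285587478695/463396759381 -29329080654/463396759381 1228767775024/463396759381; -29329080654/463396759381 129731567628/463396759381 -44295702846/463396759381; 1228767775024/463396759381 -44295702846/463396759381 1288474364075/463396759381]
step 2: x' = [75427042276656041/224329426845583557, 5782615470310779/74776475615194519, -3820500121839882/74776475615194519], P' = [623548563241773649/224329426845583557 -4739586156348908/74776475615194519 198657726825974747/74776475615194519; -4739586156348908/74776475615194519 20929741736767980/74776475615194519 -7151802420950712/74776475615194519; 198657726825974747/74776475615194519 -7151802420950712/74776475615194519 208269302067933235/74776475615194519]

step 0: x̄ = F·x = [18, -6, -10]
step 0: P̄ = F·P·Fᵀ + Q = [50 9 -39; 9 39 -20; -39 -20 43]
step 0: y = z − H·x̄ = [-37, 95]
step 0: S = H·P̄·Hᵀ + R = [1387 -937; -937 1350]
step 0: K = P̄·Hᵀ·S⁻¹ = [43437/994481 -153278/994481; 227817/994481 151492/994481; -109378/994481 75834/994481]
step 0: x' = x̄ + K·y = [1732079/994481, -4375/994481, 1306406/994481]
step 0: P' = (I − K·H)·P̄ = [2653243/994481 -30648/994481 2520397/994481; -30648/994481 280212/994481 -65964/994481; 2520397/994481 -65964/994481 2640207/994481]
step 1: x̄ = F·x = [7822174/994481, -9106705/994481, -1745204/994481]
step 1: P̄ = F·P·Fᵀ + Q = [69544400/994481 -76266876/994481 -16285991/994481; -76266876/994481 97942105/994481 15642341/994481; -16285991/994481 15642341/994481 11325925/994481]
step 1: y = z − H·x̄ = [5201916/994481, 744761/14843]
step 1: S = H·P̄·Hᵀ + R = [236315493/994481 5470819/14843; 5470819/14843 37591690/14843]
step 1: K = P̄·Hᵀ·S⁻¹ = [95717035/6916369543 -76372424107/463396759381; 1563910251/6916369543 71521089560/463396759381; -941418980/6916369543 30176120487/463396759381]
step 1: x' = x̄ + K·y = [-153624264695/463396759381, -106709503473/463396759381, 370972136585/463396759381]
step 1: P' = (I − K·H)·P̄ = [1285587478695/463396759381 -29329080654/463396759381 1228767775024/463396759381; -29329080654/463396759381 129731567628/463396759381 -44295702846/463396759381; 1228767775024/463396759381 -44295702846/463396759381 1288474364075/463396759381]
step 2: x̄ = F·x = [601199989504/463396759381, -438624608724/463396759381, -166504245724/463396759381]
step 2: P̄ = F·P·Fᵀ + Q = [34159850818800/463396759381 -37263726468489/463396759381 -8099605279709/463396759381; -37263726468489/463396759381 47236789200779/463396759381 7832038004962/463396759381; -8099605279709/463396759381 7832038004962/463396759381 5409526627557/463396759381]
step 2: y = z − H·x̄ = [243862115097/463396759381, 2716965163751/463396759381]
step 2: S = H·P̄·Hᵀ + R = [108909868186223/463396759381 174288029537279/463396759381; 174288029537279/463396759381 1233403812814646/463396759381]
step 2: K = P̄·Hᵀ·S⁻¹ = [3123622530139661/224329426845583557 -37054555076547224/224329426845583557; 16903414434876887/74776475615194519 11540944893243516/74776475615194519; -10169639436692278/74776475615194519 4843706961324680/74776475615194519]
step 2: x' = x̄ + K·y = [75427042276656041/224329426845583557, 5782615470310779/74776475615194519, -3820500121839882/74776475615194519]
step 2: P' = (I − K·H)·P̄ = [623548563241773649/224329426845583557 -4739586156348908/74776475615194519 198657726825974747/74776475615194519; -4739586156348908/74776475615194519 20929741736767980/74776475615194519 -7151802420950712/74776475615194519; 198657726825974747/74776475615194519 -7151802420950712/74776475615194519 208269302067933235/74776475615194519]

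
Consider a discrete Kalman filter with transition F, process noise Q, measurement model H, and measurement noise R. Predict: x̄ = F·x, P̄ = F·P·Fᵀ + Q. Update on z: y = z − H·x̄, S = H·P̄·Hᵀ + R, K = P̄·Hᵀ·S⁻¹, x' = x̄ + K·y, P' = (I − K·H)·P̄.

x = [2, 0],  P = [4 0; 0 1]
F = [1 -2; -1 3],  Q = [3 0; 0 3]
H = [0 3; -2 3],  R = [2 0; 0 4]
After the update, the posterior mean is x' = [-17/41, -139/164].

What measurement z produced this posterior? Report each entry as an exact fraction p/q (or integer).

z = [-3, -1]

x̄ = F·x = [2, -2]
P̄ = F·P·Fᵀ + Q = [11 -10; -10 16]
S = H·P̄·Hᵀ + R = [146 204; 204 312]
K = P̄·Hᵀ·S⁻¹ = [13/41 -46/123; 23/82 17/492]
x' − x̄ = [-99/41, 189/164] = K·y
y = (KᵀK)⁻¹·Kᵀ·(x' − x̄) = [3, 9]
z = y + H·x̄ = [3, 9] + [-6, -10] = [-3, -1]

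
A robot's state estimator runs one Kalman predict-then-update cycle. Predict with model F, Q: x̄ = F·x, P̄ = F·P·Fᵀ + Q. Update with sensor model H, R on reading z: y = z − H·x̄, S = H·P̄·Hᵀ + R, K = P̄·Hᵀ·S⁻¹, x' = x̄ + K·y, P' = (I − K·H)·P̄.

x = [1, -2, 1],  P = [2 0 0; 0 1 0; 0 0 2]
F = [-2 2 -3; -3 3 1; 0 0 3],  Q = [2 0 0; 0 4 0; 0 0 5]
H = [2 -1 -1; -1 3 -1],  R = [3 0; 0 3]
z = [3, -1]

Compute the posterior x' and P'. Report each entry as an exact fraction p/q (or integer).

x' = [-1385/14851, -15981/14851, -27116/14851]
P' = [43288/14851 30600/14851 40106/14851; 30600/14851 27057/14851 33258/14851; 40106/14851 33258/14851 60019/14851]

x̄ = F·x = [-9, -8, 3]
P̄ = F·P·Fᵀ + Q = [32 12 -18; 12 33 6; -18 6 23]
y = z − H·x̄ = [16, 17]
S = H·P̄·Hᵀ + R = [223 -50; -50 211]
K = P̄·Hᵀ·S⁻¹ = [5290/14851 2802/14851; 295/14851 5771/14851; -4355/14851 -117/14851]
x' = x̄ + K·y = [-1385/14851, -15981/14851, -27116/14851]
P' = (I − K·H)·P̄ = [43288/14851 30600/14851 40106/14851; 30600/14851 27057/14851 33258/14851; 40106/14851 33258/14851 60019/14851]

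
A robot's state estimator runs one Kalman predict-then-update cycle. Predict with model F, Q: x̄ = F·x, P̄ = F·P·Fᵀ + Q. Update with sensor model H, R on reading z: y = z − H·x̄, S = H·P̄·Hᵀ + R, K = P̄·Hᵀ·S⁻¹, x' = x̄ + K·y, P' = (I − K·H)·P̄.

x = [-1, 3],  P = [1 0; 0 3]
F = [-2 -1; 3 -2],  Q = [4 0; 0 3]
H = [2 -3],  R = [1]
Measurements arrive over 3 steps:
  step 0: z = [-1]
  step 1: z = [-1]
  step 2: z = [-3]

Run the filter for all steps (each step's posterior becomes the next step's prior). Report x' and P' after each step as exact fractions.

step 0: x̄ = F·x = [-1, -9]
step 0: P̄ = F·P·Fᵀ + Q = [11 0; 0 24]
step 0: y = z − H·x̄ = [-26]
step 0: S = H·P̄·Hᵀ + R = [261]
step 0: K = P̄·Hᵀ·S⁻¹ = [22/261; -8/29]
step 0: x' = x̄ + K·y = [-833/261, -53/29]
step 0: P' = (I − K·H)·P̄ = [2387/261 176/29; 176/29 120/29]
step 1: x̄ = F·x = [2143/261, -515/87]
step 1: P̄ = F·P·Fᵀ + Q = [18008/261 -3526/87; -3526/87 842/29]
step 1: y = z − H·x̄ = [-9182/261]
step 1: S = H·P̄·Hᵀ + R = [267431/261]
step 1: K = P̄·Hᵀ·S⁻¹ = [67750/267431; -43890/267431]
step 1: x' = x̄ + K·y = [-187647/267431, -39015/267431]
step 1: P' = (I − K·H)·P̄ = [865268/267431 554262/267431; 554262/267431 384138/267431]
step 2: x̄ = F·x = [414309/267431, -484911/267431]
step 2: P̄ = F·P·Fᵀ + Q = [7131982/267431 -3869070/267431; -3869070/267431 3475113/267431]
step 2: y = z − H·x̄ = [-3085644/267431]
step 2: S = H·P̄·Hᵀ + R = [106500216/267431]
step 2: K = P̄·Hᵀ·S⁻¹ = [12935587/53250108; -6054493/35500072]
step 2: x' = x̄ + K·y = [-5562998/4437509, 1371975/8875018]
step 2: P' = (I − K·H)·P̄ = [84358189/26625054 36055241/17750036; 36055241/17750036 50091819/35500072]

step 0: x' = [-833/261, -53/29], P' = [2387/261 176/29; 176/29 120/29]
step 1: x' = [-187647/267431, -39015/267431], P' = [865268/267431 554262/267431; 554262/267431 384138/267431]
step 2: x' = [-5562998/4437509, 1371975/8875018], P' = [84358189/26625054 36055241/17750036; 36055241/17750036 50091819/35500072]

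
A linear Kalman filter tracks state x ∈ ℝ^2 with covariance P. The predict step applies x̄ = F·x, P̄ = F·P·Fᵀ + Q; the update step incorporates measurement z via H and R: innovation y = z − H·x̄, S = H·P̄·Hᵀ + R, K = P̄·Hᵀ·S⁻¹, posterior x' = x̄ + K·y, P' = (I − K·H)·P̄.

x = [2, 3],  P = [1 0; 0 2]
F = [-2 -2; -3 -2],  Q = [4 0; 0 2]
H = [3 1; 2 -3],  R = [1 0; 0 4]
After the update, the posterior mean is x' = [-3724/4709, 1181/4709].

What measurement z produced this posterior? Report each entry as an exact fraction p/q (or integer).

z = [-2, -3]

x̄ = F·x = [-10, -12]
P̄ = F·P·Fᵀ + Q = [16 14; 14 19]
S = H·P̄·Hᵀ + R = [248 -59; -59 71]
K = P̄·Hᵀ·S⁻¹ = [3812/14127 1178/14127; 2620/14127 -3593/14127]
x' − x̄ = [43366/4709, 57689/4709] = K·y
y = (KᵀK)⁻¹·Kᵀ·(x' − x̄) = [40, -19]
z = y + H·x̄ = [40, -19] + [-42, 16] = [-2, -3]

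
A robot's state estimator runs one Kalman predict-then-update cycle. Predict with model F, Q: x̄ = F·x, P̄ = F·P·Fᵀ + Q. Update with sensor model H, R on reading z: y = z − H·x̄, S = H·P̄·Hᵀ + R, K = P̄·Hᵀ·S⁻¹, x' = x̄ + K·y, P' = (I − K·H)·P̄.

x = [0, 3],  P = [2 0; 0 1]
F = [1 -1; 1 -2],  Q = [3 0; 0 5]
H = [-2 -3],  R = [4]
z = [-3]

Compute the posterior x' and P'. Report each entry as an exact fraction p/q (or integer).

x' = [123/175, 57/175]
P' = [474/175 -284/175; -284/175 244/175]

x̄ = F·x = [-3, -6]
P̄ = F·P·Fᵀ + Q = [6 4; 4 11]
y = z − H·x̄ = [-27]
S = H·P̄·Hᵀ + R = [175]
K = P̄·Hᵀ·S⁻¹ = [-24/175; -41/175]
x' = x̄ + K·y = [123/175, 57/175]
P' = (I − K·H)·P̄ = [474/175 -284/175; -284/175 244/175]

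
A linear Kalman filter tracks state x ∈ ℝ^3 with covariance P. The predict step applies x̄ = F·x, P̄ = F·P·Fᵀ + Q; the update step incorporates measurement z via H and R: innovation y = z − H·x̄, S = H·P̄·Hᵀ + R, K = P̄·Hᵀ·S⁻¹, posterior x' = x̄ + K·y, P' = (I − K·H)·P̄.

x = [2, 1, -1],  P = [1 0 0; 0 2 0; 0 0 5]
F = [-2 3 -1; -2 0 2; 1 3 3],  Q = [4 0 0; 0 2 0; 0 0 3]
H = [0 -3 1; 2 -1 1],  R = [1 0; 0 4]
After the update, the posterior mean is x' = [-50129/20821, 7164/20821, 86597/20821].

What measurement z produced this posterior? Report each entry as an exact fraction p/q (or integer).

x̄ = F·x = [0, -6, 2]
P̄ = F·P·Fᵀ + Q = [31 -6 1; -6 26 28; 1 28 67]
S = H·P̄·Hᵀ + R = [134 71; 71 193]
K = P̄·Hᵀ·S⁻¹ = [-1232/20821 7897/20821; -8940/20821 2210/20821; -6192/20821 6701/20821]
x' − x̄ = [-50129/20821, 132090/20821, 44955/20821] = K·y
y = (KᵀK)⁻¹·Kᵀ·(x' − x̄) = [-17, -9]
z = y + H·x̄ = [-17, -9] + [20, 8] = [3, -1]

z = [3, -1]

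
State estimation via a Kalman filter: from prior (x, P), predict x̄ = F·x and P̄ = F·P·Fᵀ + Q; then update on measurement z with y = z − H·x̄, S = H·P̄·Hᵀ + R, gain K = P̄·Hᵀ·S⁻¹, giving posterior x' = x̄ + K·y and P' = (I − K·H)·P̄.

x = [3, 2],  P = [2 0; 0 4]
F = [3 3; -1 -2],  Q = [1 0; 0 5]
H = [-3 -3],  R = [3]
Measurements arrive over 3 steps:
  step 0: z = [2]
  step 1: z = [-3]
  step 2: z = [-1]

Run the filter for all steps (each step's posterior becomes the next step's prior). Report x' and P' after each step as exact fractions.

step 0: x' = [35/11, -203/55], P' = [230/11 -225/11; -225/11 1118/55]
step 1: x' = [-8100/4699, 12891/4699], P' = [16693/4699 -16509/4699; -16509/4699 17873/4699]
step 2: x' = [237323/72554, -107788/36277], P' = [512827/145108 -125733/36277; -125733/36277 134960/36277]

step 0: x̄ = F·x = [15, -7]
step 0: P̄ = F·P·Fᵀ + Q = [55 -30; -30 23]
step 0: y = z − H·x̄ = [26]
step 0: S = H·P̄·Hᵀ + R = [165]
step 0: K = P̄·Hᵀ·S⁻¹ = [-5/11; 7/55]
step 0: x' = x̄ + K·y = [35/11, -203/55]
step 0: P' = (I − K·H)·P̄ = [230/11 -225/11; -225/11 1118/55]
step 1: x̄ = F·x = [-84/55, 21/5]
step 1: P̄ = F·P·Fᵀ + Q = [217/55 -3/5; -3/5 127/5]
step 1: y = z − H·x̄ = [276/55]
step 1: S = H·P̄·Hᵀ + R = [14097/55]
step 1: K = P̄·Hᵀ·S⁻¹ = [-184/4699; -1364/4699]
step 1: x' = x̄ + K·y = [-8100/4699, 12891/4699]
step 1: P' = (I − K·H)·P̄ = [16693/4699 -16509/4699; -16509/4699 17873/4699]
step 2: x̄ = F·x = [14373/4699, -17682/4699]
step 2: P̄ = F·P·Fᵀ + Q = [18631/4699 -8736/4699; -8736/4699 45644/4699]
step 2: y = z − H·x̄ = [-14626/4699]
step 2: S = H·P̄·Hᵀ + R = [435324/4699]
step 2: K = P̄·Hᵀ·S⁻¹ = [-9895/145108; -9227/36277]
step 2: x' = x̄ + K·y = [237323/72554, -107788/36277]
step 2: P' = (I − K·H)·P̄ = [512827/145108 -125733/36277; -125733/36277 134960/36277]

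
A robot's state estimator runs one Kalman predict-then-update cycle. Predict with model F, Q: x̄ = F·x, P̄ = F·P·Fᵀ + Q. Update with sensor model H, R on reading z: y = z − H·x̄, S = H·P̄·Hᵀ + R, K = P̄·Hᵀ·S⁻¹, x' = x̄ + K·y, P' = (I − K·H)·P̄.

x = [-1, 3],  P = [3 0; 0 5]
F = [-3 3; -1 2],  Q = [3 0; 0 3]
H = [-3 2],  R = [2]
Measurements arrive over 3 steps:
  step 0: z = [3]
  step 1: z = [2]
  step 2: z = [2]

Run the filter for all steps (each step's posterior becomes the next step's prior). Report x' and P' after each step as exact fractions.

step 0: x' = [81/313, 566/313], P' = [1866/313 2652/313; 2652/313 3913/313]
step 1: x' = [1569/914, 3107/914], P' = [5189/457 22915/1371; 22915/1371 103136/4113]
step 2: x' = [124743/55808, 235745/55808], P' = [1183335/55808 1752513/55808; 1752513/55808 2621911/55808]

step 0: x̄ = F·x = [12, 7]
step 0: P̄ = F·P·Fᵀ + Q = [75 39; 39 26]
step 0: y = z − H·x̄ = [25]
step 0: S = H·P̄·Hᵀ + R = [313]
step 0: K = P̄·Hᵀ·S⁻¹ = [-147/313; -65/313]
step 0: x' = x̄ + K·y = [81/313, 566/313]
step 0: P' = (I − K·H)·P̄ = [1866/313 2652/313; 2652/313 3913/313]
step 1: x̄ = F·x = [1455/313, 1051/313]
step 1: P̄ = F·P·Fᵀ + Q = [5214/313 5208/313; 5208/313 7849/313]
step 1: y = z − H·x̄ = [2889/313]
step 1: S = H·P̄·Hᵀ + R = [16452/313]
step 1: K = P̄·Hᵀ·S⁻¹ = [-871/2742; 37/8226]
step 1: x' = x̄ + K·y = [1569/914, 3107/914]
step 1: P' = (I − K·H)·P̄ = [5189/457 22915/1371; 22915/1371 103136/4113]
step 2: x̄ = F·x = [2307/457, 4645/914]
step 2: P̄ = F·P·Fᵀ + Q = [13718/457 46738/1371; 46738/1371 196604/4113]
step 2: y = z − H·x̄ = [3190/457]
step 2: S = H·P̄·Hᵀ + R = [223232/4113]
step 2: K = P̄·Hᵀ·S⁻¹ = [-44979/111616; -13717/111616]
step 2: x' = x̄ + K·y = [124743/55808, 235745/55808]
step 2: P' = (I − K·H)·P̄ = [1183335/55808 1752513/55808; 1752513/55808 2621911/55808]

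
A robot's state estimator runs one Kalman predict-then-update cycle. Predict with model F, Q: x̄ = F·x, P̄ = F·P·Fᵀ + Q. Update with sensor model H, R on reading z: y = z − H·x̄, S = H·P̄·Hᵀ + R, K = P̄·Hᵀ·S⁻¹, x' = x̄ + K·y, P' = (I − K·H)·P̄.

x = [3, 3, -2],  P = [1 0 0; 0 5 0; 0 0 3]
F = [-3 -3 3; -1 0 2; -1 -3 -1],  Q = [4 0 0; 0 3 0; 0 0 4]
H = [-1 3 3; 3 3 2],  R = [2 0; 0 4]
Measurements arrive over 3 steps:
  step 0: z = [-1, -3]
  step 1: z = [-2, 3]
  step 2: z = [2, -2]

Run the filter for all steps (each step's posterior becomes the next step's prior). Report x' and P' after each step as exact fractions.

step 0: x̄ = F·x = [-24, -7, -10]
step 0: P̄ = F·P·Fᵀ + Q = [85 21 39; 21 16 -5; 39 -5 53]
step 0: y = z − H·x̄ = [26, 110]
step 0: S = H·P̄·Hᵀ + R = [258 531; 531 1911]
step 0: K = P̄·Hᵀ·S⁻¹ = [-9577/70359 5747/23453; -3411/23453 6562/70359; 10023/23453 -697/70359]
step 0: x' = x̄ + K·y = [-41108/70359, -36751/70359, 1534/70359]
step 0: P' = (I − K·H)·P̄ = [62894/70359 -49626/23453 54486/23453; -49626/23453 585778/70359 -642226/70359; 54486/23453 -642226/70359 716758/70359]
step 1: x̄ = F·x = [79393/23453, 44176/70359, 149827/70359]
step 1: P̄ = F·P·Fᵀ + Q = [6169442/23453 2141610/23453 1792410/23453; 2141610/23453 829057/23453 624214/23453; 1792410/23453 624214/23453 637794/23453]
step 1: y = z − H·x̄ = [-161516/23453, -935642/70359]
step 1: S = H·P̄·Hᵀ + R = [7049739/23453 27539691/23453; 27539691/23453 133179947/23453]
step 1: K = P̄·Hᵀ·S⁻¹ = [-750958945/3847040592 326352907/1282346864; 110896139/1282346864 74899781/1282346864; 218315161/1282346864 36944487/1282346864]
step 1: x' = x̄ + K·y = [862508649/641173432, -1431904835/1923520296, 1103892791/1923520296]
step 1: P' = (I − K·H)·P̄ = [920683213/1923520296 -305693903/641173432 324552155/641173432; -305693903/641173432 1196746447/641173432 -1261679035/641173432; 324552155/641173432 -1261679035/641173432 1442634807/641173432]
step 2: x̄ = F·x = [-51728321/641173432, -379740365/1923520296, 604295767/1923520296]
step 2: P̄ = F·P·Fᵀ + Q = [40446968239/641173432 13308515161/641173432 11265244189/641173432; 13308515161/641173432 20108235925/1923520296 11250195409/1923520296; 11265244189/641173432 11250195409/1923520296 18989422933/1923520296]
step 2: y = z − H·x̄ = [1006063141/641173432, -1725428071/961760148]
step 2: S = H·P̄·Hᵀ + R = [79080908031/641173432 95960713129/320586716; 95960713129/320586716 653976248275/480880074]
step 2: K = P̄·Hᵀ·S⁻¹ = [-29292041228371/150297307712619 12709160100365/50099102570873; 4332292156059/50099102570873 2926630002400/50099102570873; 8531425232613/50099102570873 1437704315227/50099102570873]
step 2: x' = x̄ + K·y = [-126489572910620/150297307712619, -8343219609478/50099102570873, 26546547158286/50099102570873]
step 2: P' = (I − K·H)·P̄ = [71788269690266/150297307712619 -23885893118478/50099102570873 25353025033314/50099102570873; -23885893118478/50099102570873 93511738569274/50099102570873 -98585508171394/50099102570873; 25353025033314/50099102570873 -98585508171394/50099102570873 112724133337574/50099102570873]

step 0: x' = [-41108/70359, -36751/70359, 1534/70359], P' = [62894/70359 -49626/23453 54486/23453; -49626/23453 585778/70359 -642226/70359; 54486/23453 -642226/70359 716758/70359]
step 1: x' = [862508649/641173432, -1431904835/1923520296, 1103892791/1923520296], P' = [920683213/1923520296 -305693903/641173432 324552155/641173432; -305693903/641173432 1196746447/641173432 -1261679035/641173432; 324552155/641173432 -1261679035/641173432 1442634807/641173432]
step 2: x' = [-126489572910620/150297307712619, -8343219609478/50099102570873, 26546547158286/50099102570873], P' = [71788269690266/150297307712619 -23885893118478/50099102570873 25353025033314/50099102570873; -23885893118478/50099102570873 93511738569274/50099102570873 -98585508171394/50099102570873; 25353025033314/50099102570873 -98585508171394/50099102570873 112724133337574/50099102570873]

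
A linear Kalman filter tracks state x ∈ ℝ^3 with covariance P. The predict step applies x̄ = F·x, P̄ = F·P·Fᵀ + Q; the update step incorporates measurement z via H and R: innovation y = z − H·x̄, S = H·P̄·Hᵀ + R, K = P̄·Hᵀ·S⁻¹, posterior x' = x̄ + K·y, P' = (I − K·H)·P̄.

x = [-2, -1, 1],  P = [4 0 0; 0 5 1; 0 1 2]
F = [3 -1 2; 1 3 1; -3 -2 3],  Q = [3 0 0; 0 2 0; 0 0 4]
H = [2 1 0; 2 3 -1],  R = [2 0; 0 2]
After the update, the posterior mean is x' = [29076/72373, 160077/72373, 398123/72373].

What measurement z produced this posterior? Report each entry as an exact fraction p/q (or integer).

z = [3, 2]

x̄ = F·x = [-3, -4, 11]
P̄ = F·P·Fᵀ + Q = [48 6 -21; 6 59 -29; -21 -29 66]
S = H·P̄·Hᵀ + R = [277 488; 488 1121]
K = P̄·Hᵀ·S⁻¹ = [48462/72373 -12381/72373; -26793/72373 25738/72373; 15569/72373 -19367/72373]
x' − x̄ = [246195/72373, 449569/72373, -397980/72373] = K·y
y = (KᵀK)⁻¹·Kᵀ·(x' − x̄) = [13, 31]
z = y + H·x̄ = [13, 31] + [-10, -29] = [3, 2]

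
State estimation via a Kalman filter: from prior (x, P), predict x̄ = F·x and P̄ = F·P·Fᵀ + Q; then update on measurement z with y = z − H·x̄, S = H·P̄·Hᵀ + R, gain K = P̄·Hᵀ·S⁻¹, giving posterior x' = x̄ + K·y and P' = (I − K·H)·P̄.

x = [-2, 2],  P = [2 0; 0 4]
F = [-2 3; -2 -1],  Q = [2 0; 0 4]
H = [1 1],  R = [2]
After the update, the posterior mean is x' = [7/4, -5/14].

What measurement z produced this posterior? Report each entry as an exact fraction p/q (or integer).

x̄ = F·x = [10, 2]
P̄ = F·P·Fᵀ + Q = [46 -4; -4 16]
S = H·P̄·Hᵀ + R = [56]
K = P̄·Hᵀ·S⁻¹ = [3/4; 3/14]
x' − x̄ = [-33/4, -33/14] = K·y
y = (KᵀK)⁻¹·Kᵀ·(x' − x̄) = [-11]
z = y + H·x̄ = [-11] + [12] = [1]

z = [1]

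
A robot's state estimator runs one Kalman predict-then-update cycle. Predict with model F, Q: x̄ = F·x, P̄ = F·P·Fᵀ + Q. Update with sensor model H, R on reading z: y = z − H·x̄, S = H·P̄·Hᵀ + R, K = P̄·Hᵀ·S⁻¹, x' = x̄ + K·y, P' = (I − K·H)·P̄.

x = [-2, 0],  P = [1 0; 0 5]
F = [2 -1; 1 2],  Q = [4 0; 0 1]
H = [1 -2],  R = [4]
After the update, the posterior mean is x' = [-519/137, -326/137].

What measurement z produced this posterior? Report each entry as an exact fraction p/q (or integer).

x̄ = F·x = [-4, -2]
P̄ = F·P·Fᵀ + Q = [13 -8; -8 22]
S = H·P̄·Hᵀ + R = [137]
K = P̄·Hᵀ·S⁻¹ = [29/137; -52/137]
x' − x̄ = [29/137, -52/137] = K·y
y = (KᵀK)⁻¹·Kᵀ·(x' − x̄) = [1]
z = y + H·x̄ = [1] + [0] = [1]

z = [1]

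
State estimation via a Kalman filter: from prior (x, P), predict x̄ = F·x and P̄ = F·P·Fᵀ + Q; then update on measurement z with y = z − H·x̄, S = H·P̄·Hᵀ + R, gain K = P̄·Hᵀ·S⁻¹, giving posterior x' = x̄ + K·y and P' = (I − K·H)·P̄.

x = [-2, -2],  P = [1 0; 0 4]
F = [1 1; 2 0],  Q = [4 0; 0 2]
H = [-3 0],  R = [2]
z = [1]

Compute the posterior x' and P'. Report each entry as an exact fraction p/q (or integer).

x̄ = F·x = [-4, -4]
P̄ = F·P·Fᵀ + Q = [9 2; 2 6]
y = z − H·x̄ = [-11]
S = H·P̄·Hᵀ + R = [83]
K = P̄·Hᵀ·S⁻¹ = [-27/83; -6/83]
x' = x̄ + K·y = [-35/83, -266/83]
P' = (I − K·H)·P̄ = [18/83 4/83; 4/83 462/83]

x' = [-35/83, -266/83]
P' = [18/83 4/83; 4/83 462/83]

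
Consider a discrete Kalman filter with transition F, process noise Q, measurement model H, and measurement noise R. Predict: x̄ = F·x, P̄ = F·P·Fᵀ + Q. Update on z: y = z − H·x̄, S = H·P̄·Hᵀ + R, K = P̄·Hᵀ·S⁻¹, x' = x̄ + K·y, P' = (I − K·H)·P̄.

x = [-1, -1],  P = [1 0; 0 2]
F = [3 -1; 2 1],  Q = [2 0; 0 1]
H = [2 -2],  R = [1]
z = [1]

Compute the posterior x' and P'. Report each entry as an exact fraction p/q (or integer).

x' = [-116/49, -141/49]
P' = [313/49 304/49; 304/49 307/49]

x̄ = F·x = [-2, -3]
P̄ = F·P·Fᵀ + Q = [13 4; 4 7]
y = z − H·x̄ = [-1]
S = H·P̄·Hᵀ + R = [49]
K = P̄·Hᵀ·S⁻¹ = [18/49; -6/49]
x' = x̄ + K·y = [-116/49, -141/49]
P' = (I − K·H)·P̄ = [313/49 304/49; 304/49 307/49]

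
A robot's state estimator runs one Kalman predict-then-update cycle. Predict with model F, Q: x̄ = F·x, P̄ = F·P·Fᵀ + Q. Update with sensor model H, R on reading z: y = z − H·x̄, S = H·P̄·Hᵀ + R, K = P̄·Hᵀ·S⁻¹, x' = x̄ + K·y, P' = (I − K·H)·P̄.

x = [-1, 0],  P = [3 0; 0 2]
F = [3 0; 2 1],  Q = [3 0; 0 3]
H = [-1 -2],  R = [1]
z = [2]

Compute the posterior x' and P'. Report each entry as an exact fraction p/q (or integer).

x̄ = F·x = [-3, -2]
P̄ = F·P·Fᵀ + Q = [30 18; 18 17]
y = z − H·x̄ = [-5]
S = H·P̄·Hᵀ + R = [171]
K = P̄·Hᵀ·S⁻¹ = [-22/57; -52/171]
x' = x̄ + K·y = [-61/57, -82/171]
P' = (I − K·H)·P̄ = [86/19 -118/57; -118/57 203/171]

x' = [-61/57, -82/171]
P' = [86/19 -118/57; -118/57 203/171]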